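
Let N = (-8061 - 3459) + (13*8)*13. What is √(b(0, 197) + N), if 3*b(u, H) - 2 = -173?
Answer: 5*I*√409 ≈ 101.12*I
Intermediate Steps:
b(u, H) = -57 (b(u, H) = ⅔ + (⅓)*(-173) = ⅔ - 173/3 = -57)
N = -10168 (N = -11520 + 104*13 = -11520 + 1352 = -10168)
√(b(0, 197) + N) = √(-57 - 10168) = √(-10225) = 5*I*√409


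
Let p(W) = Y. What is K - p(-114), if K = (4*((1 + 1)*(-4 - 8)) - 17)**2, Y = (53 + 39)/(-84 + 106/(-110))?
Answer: 59674597/4673 ≈ 12770.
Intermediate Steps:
Y = -5060/4673 (Y = 92/(-84 + 106*(-1/110)) = 92/(-84 - 53/55) = 92/(-4673/55) = 92*(-55/4673) = -5060/4673 ≈ -1.0828)
p(W) = -5060/4673
K = 12769 (K = (4*(2*(-12)) - 17)**2 = (4*(-24) - 17)**2 = (-96 - 17)**2 = (-113)**2 = 12769)
K - p(-114) = 12769 - 1*(-5060/4673) = 12769 + 5060/4673 = 59674597/4673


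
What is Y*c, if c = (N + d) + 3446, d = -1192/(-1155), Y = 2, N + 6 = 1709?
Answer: 11896574/1155 ≈ 10300.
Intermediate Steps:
N = 1703 (N = -6 + 1709 = 1703)
d = 1192/1155 (d = -1192*(-1/1155) = 1192/1155 ≈ 1.0320)
c = 5948287/1155 (c = (1703 + 1192/1155) + 3446 = 1968157/1155 + 3446 = 5948287/1155 ≈ 5150.0)
Y*c = 2*(5948287/1155) = 11896574/1155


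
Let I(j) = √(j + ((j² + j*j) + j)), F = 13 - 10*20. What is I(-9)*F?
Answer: -2244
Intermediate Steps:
F = -187 (F = 13 - 200 = -187)
I(j) = √(2*j + 2*j²) (I(j) = √(j + ((j² + j²) + j)) = √(j + (2*j² + j)) = √(j + (j + 2*j²)) = √(2*j + 2*j²))
I(-9)*F = (√2*√(-9*(1 - 9)))*(-187) = (√2*√(-9*(-8)))*(-187) = (√2*√72)*(-187) = (√2*(6*√2))*(-187) = 12*(-187) = -2244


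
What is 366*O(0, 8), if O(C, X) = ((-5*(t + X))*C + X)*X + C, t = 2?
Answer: 23424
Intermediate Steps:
O(C, X) = C + X*(X + C*(-10 - 5*X)) (O(C, X) = ((-5*(2 + X))*C + X)*X + C = ((-10 - 5*X)*C + X)*X + C = (C*(-10 - 5*X) + X)*X + C = (X + C*(-10 - 5*X))*X + C = X*(X + C*(-10 - 5*X)) + C = C + X*(X + C*(-10 - 5*X)))
366*O(0, 8) = 366*(0 + 8² - 10*0*8 - 5*0*8²) = 366*(0 + 64 + 0 - 5*0*64) = 366*(0 + 64 + 0 + 0) = 366*64 = 23424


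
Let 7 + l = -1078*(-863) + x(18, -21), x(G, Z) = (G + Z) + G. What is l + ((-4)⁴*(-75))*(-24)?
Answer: 1391122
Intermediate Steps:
x(G, Z) = Z + 2*G
l = 930322 (l = -7 + (-1078*(-863) + (-21 + 2*18)) = -7 + (930314 + (-21 + 36)) = -7 + (930314 + 15) = -7 + 930329 = 930322)
l + ((-4)⁴*(-75))*(-24) = 930322 + ((-4)⁴*(-75))*(-24) = 930322 + (256*(-75))*(-24) = 930322 - 19200*(-24) = 930322 + 460800 = 1391122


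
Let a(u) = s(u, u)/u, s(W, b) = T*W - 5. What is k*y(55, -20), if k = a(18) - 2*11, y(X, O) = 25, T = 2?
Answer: -9125/18 ≈ -506.94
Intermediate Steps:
s(W, b) = -5 + 2*W (s(W, b) = 2*W - 5 = -5 + 2*W)
a(u) = (-5 + 2*u)/u
k = -365/18 (k = (2 - 5/18) - 2*11 = (2 - 5*1/18) - 22 = (2 - 5/18) - 22 = 31/18 - 22 = -365/18 ≈ -20.278)
k*y(55, -20) = -365/18*25 = -9125/18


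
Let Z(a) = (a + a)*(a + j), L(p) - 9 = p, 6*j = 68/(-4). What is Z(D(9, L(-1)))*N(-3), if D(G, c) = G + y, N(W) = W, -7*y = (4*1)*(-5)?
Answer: -31457/49 ≈ -641.98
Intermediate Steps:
j = -17/6 (j = (68/(-4))/6 = (68*(-¼))/6 = (⅙)*(-17) = -17/6 ≈ -2.8333)
y = 20/7 (y = -4*1*(-5)/7 = -4*(-5)/7 = -⅐*(-20) = 20/7 ≈ 2.8571)
L(p) = 9 + p
D(G, c) = 20/7 + G (D(G, c) = G + 20/7 = 20/7 + G)
Z(a) = 2*a*(-17/6 + a) (Z(a) = (a + a)*(a - 17/6) = (2*a)*(-17/6 + a) = 2*a*(-17/6 + a))
Z(D(9, L(-1)))*N(-3) = ((20/7 + 9)*(-17 + 6*(20/7 + 9))/3)*(-3) = ((⅓)*(83/7)*(-17 + 6*(83/7)))*(-3) = ((⅓)*(83/7)*(-17 + 498/7))*(-3) = ((⅓)*(83/7)*(379/7))*(-3) = (31457/147)*(-3) = -31457/49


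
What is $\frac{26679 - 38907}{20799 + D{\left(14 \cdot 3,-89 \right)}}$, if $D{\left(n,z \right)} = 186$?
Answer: $- \frac{4076}{6995} \approx -0.5827$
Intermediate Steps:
$\frac{26679 - 38907}{20799 + D{\left(14 \cdot 3,-89 \right)}} = \frac{26679 - 38907}{20799 + 186} = - \frac{12228}{20985} = \left(-12228\right) \frac{1}{20985} = - \frac{4076}{6995}$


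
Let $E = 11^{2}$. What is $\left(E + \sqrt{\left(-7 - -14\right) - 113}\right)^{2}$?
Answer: $\left(121 + i \sqrt{106}\right)^{2} \approx 14535.0 + 2491.5 i$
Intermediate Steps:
$E = 121$
$\left(E + \sqrt{\left(-7 - -14\right) - 113}\right)^{2} = \left(121 + \sqrt{\left(-7 - -14\right) - 113}\right)^{2} = \left(121 + \sqrt{\left(-7 + 14\right) - 113}\right)^{2} = \left(121 + \sqrt{7 - 113}\right)^{2} = \left(121 + \sqrt{-106}\right)^{2} = \left(121 + i \sqrt{106}\right)^{2}$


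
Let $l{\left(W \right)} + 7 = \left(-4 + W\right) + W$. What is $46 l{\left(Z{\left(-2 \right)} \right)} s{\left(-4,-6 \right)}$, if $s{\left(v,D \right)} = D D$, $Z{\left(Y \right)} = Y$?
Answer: $-24840$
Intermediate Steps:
$s{\left(v,D \right)} = D^{2}$
$l{\left(W \right)} = -11 + 2 W$ ($l{\left(W \right)} = -7 + \left(\left(-4 + W\right) + W\right) = -7 + \left(-4 + 2 W\right) = -11 + 2 W$)
$46 l{\left(Z{\left(-2 \right)} \right)} s{\left(-4,-6 \right)} = 46 \left(-11 + 2 \left(-2\right)\right) \left(-6\right)^{2} = 46 \left(-11 - 4\right) 36 = 46 \left(-15\right) 36 = \left(-690\right) 36 = -24840$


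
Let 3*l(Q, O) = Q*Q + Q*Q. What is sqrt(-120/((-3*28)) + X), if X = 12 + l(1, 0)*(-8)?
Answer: sqrt(3570)/21 ≈ 2.8452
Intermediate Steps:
l(Q, O) = 2*Q**2/3 (l(Q, O) = (Q*Q + Q*Q)/3 = (Q**2 + Q**2)/3 = (2*Q**2)/3 = 2*Q**2/3)
X = 20/3 (X = 12 + ((2/3)*1**2)*(-8) = 12 + ((2/3)*1)*(-8) = 12 + (2/3)*(-8) = 12 - 16/3 = 20/3 ≈ 6.6667)
sqrt(-120/((-3*28)) + X) = sqrt(-120/((-3*28)) + 20/3) = sqrt(-120/(-84) + 20/3) = sqrt(-120*(-1/84) + 20/3) = sqrt(10/7 + 20/3) = sqrt(170/21) = sqrt(3570)/21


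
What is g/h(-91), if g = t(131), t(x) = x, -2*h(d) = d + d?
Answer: 131/91 ≈ 1.4396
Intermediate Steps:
h(d) = -d (h(d) = -(d + d)/2 = -d)
g = 131
g/h(-91) = 131/((-1*(-91))) = 131/91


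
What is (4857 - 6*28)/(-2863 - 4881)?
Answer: -4689/7744 ≈ -0.60550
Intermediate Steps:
(4857 - 6*28)/(-2863 - 4881) = (4857 - 168)/(-7744) = 4689*(-1/7744) = -4689/7744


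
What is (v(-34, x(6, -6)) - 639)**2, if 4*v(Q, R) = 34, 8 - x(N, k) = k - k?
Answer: 1590121/4 ≈ 3.9753e+5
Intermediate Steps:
x(N, k) = 8 (x(N, k) = 8 - (k - k) = 8 - 1*0 = 8 + 0 = 8)
v(Q, R) = 17/2 (v(Q, R) = (1/4)*34 = 17/2)
(v(-34, x(6, -6)) - 639)**2 = (17/2 - 639)**2 = (-1261/2)**2 = 1590121/4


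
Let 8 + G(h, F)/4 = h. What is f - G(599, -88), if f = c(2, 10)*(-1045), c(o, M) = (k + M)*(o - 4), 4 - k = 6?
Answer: 14356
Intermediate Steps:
k = -2 (k = 4 - 1*6 = 4 - 6 = -2)
G(h, F) = -32 + 4*h
c(o, M) = (-4 + o)*(-2 + M) (c(o, M) = (-2 + M)*(o - 4) = (-2 + M)*(-4 + o) = (-4 + o)*(-2 + M))
f = 16720 (f = (8 - 4*10 - 2*2 + 10*2)*(-1045) = (8 - 40 - 4 + 20)*(-1045) = -16*(-1045) = 16720)
f - G(599, -88) = 16720 - (-32 + 4*599) = 16720 - (-32 + 2396) = 16720 - 1*2364 = 16720 - 2364 = 14356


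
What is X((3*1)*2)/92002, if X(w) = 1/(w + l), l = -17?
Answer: -1/1012022 ≈ -9.8812e-7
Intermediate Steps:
X(w) = 1/(-17 + w) (X(w) = 1/(w - 17) = 1/(-17 + w))
X((3*1)*2)/92002 = 1/(-17 + (3*1)*2*92002) = (1/92002)/(-17 + 3*2) = (1/92002)/(-17 + 6) = (1/92002)/(-11) = -1/11*1/92002 = -1/1012022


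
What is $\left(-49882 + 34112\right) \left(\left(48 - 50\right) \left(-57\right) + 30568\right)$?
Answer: $-483855140$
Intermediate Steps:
$\left(-49882 + 34112\right) \left(\left(48 - 50\right) \left(-57\right) + 30568\right) = - 15770 \left(\left(-2\right) \left(-57\right) + 30568\right) = - 15770 \left(114 + 30568\right) = \left(-15770\right) 30682 = -483855140$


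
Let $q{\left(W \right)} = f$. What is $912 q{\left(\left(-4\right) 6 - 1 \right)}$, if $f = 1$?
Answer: $912$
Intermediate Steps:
$q{\left(W \right)} = 1$
$912 q{\left(\left(-4\right) 6 - 1 \right)} = 912 \cdot 1 = 912$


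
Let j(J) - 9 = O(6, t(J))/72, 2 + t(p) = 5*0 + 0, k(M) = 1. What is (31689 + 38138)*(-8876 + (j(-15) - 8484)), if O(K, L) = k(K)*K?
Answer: -14538749497/12 ≈ -1.2116e+9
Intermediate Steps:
t(p) = -2 (t(p) = -2 + (5*0 + 0) = -2 + (0 + 0) = -2 + 0 = -2)
O(K, L) = K (O(K, L) = 1*K = K)
j(J) = 109/12 (j(J) = 9 + 6/72 = 9 + 6*(1/72) = 9 + 1/12 = 109/12)
(31689 + 38138)*(-8876 + (j(-15) - 8484)) = (31689 + 38138)*(-8876 + (109/12 - 8484)) = 69827*(-8876 - 101699/12) = 69827*(-208211/12) = -14538749497/12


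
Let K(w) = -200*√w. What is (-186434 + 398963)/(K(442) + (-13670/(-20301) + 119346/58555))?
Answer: -203581825459791520923405/6245754675821008792079996 - 7507944273304879391255625*√442/3122877337910504396039998 ≈ -50.578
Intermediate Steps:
(-186434 + 398963)/(K(442) + (-13670/(-20301) + 119346/58555)) = (-186434 + 398963)/(-200*√442 + (-13670/(-20301) + 119346/58555)) = 212529/(-200*√442 + (-13670*(-1/20301) + 119346*(1/58555))) = 212529/(-200*√442 + (13670/20301 + 119346/58555)) = 212529/(-200*√442 + 3223289996/1188725055) = 212529/(3223289996/1188725055 - 200*√442)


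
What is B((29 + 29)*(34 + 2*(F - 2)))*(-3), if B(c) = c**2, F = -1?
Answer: -7912128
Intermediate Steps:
B((29 + 29)*(34 + 2*(F - 2)))*(-3) = ((29 + 29)*(34 + 2*(-1 - 2)))**2*(-3) = (58*(34 + 2*(-3)))**2*(-3) = (58*(34 - 6))**2*(-3) = (58*28)**2*(-3) = 1624**2*(-3) = 2637376*(-3) = -7912128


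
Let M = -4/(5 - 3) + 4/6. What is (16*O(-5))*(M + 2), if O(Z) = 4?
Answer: 128/3 ≈ 42.667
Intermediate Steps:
M = -4/3 (M = -4/2 + 4*(⅙) = -4*½ + ⅔ = -2 + ⅔ = -4/3 ≈ -1.3333)
(16*O(-5))*(M + 2) = (16*4)*(-4/3 + 2) = 64*(⅔) = 128/3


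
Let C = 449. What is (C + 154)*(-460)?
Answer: -277380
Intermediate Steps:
(C + 154)*(-460) = (449 + 154)*(-460) = 603*(-460) = -277380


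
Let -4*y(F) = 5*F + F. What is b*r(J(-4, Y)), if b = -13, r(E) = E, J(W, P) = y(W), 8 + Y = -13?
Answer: -78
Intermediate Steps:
Y = -21 (Y = -8 - 13 = -21)
y(F) = -3*F/2 (y(F) = -(5*F + F)/4 = -3*F/2)
J(W, P) = -3*W/2
b*r(J(-4, Y)) = -(-39)*(-4)/2 = -13*6 = -78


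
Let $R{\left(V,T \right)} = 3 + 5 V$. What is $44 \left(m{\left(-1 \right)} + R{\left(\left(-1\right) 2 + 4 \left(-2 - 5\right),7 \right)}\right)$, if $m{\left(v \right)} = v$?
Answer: $-6512$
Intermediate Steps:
$44 \left(m{\left(-1 \right)} + R{\left(\left(-1\right) 2 + 4 \left(-2 - 5\right),7 \right)}\right) = 44 \left(-1 + \left(3 + 5 \left(\left(-1\right) 2 + 4 \left(-2 - 5\right)\right)\right)\right) = 44 \left(-1 + \left(3 + 5 \left(-2 + 4 \left(-7\right)\right)\right)\right) = 44 \left(-1 + \left(3 + 5 \left(-2 - 28\right)\right)\right) = 44 \left(-1 + \left(3 + 5 \left(-30\right)\right)\right) = 44 \left(-1 + \left(3 - 150\right)\right) = 44 \left(-1 - 147\right) = 44 \left(-148\right) = -6512$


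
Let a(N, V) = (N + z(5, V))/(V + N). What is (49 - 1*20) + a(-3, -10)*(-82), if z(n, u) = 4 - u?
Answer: 1279/13 ≈ 98.385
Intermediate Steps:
a(N, V) = (4 + N - V)/(N + V) (a(N, V) = (N + (4 - V))/(V + N) = (4 + N - V)/(N + V))
(49 - 1*20) + a(-3, -10)*(-82) = (49 - 1*20) + ((4 - 3 - 1*(-10))/(-3 - 10))*(-82) = (49 - 20) + ((4 - 3 + 10)/(-13))*(-82) = 29 - 1/13*11*(-82) = 29 - 11/13*(-82) = 29 + 902/13 = 1279/13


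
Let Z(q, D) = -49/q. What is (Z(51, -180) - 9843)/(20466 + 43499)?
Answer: -502042/3262215 ≈ -0.15390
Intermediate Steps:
(Z(51, -180) - 9843)/(20466 + 43499) = (-49/51 - 9843)/(20466 + 43499) = (-49*1/51 - 9843)/63965 = (-49/51 - 9843)*(1/63965) = -502042/51*1/63965 = -502042/3262215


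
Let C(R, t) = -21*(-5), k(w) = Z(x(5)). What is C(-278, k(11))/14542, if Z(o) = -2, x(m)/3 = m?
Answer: 105/14542 ≈ 0.0072205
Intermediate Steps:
x(m) = 3*m
k(w) = -2
C(R, t) = 105
C(-278, k(11))/14542 = 105/14542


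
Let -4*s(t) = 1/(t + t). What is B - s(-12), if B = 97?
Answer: 9311/96 ≈ 96.990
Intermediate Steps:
s(t) = -1/(8*t) (s(t) = -1/(4*(t + t)) = -1/(2*t)/4 = -1/(8*t))
B - s(-12) = 97 - (-1)/(8*(-12)) = 97 - (-1)*(-1)/(8*12) = 97 - 1*1/96 = 97 - 1/96 = 9311/96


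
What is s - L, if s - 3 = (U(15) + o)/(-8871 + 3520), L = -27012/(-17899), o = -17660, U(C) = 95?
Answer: 457187370/95777549 ≈ 4.7734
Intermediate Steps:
L = 27012/17899 (L = -27012*(-1/17899) = 27012/17899 ≈ 1.5091)
s = 33618/5351 (s = 3 + (95 - 17660)/(-8871 + 3520) = 3 - 17565/(-5351) = 3 - 17565*(-1/5351) = 3 + 17565/5351 = 33618/5351 ≈ 6.2826)
s - L = 33618/5351 - 1*27012/17899 = 33618/5351 - 27012/17899 = 457187370/95777549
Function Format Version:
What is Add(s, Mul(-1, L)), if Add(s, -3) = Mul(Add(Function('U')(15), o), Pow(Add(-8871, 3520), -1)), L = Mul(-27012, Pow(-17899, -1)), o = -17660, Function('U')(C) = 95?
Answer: Rational(457187370, 95777549) ≈ 4.7734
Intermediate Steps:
L = Rational(27012, 17899) (L = Mul(-27012, Rational(-1, 17899)) = Rational(27012, 17899) ≈ 1.5091)
s = Rational(33618, 5351) (s = Add(3, Mul(Add(95, -17660), Pow(Add(-8871, 3520), -1))) = Add(3, Mul(-17565, Pow(-5351, -1))) = Add(3, Mul(-17565, Rational(-1, 5351))) = Add(3, Rational(17565, 5351)) = Rational(33618, 5351) ≈ 6.2826)
Add(s, Mul(-1, L)) = Add(Rational(33618, 5351), Mul(-1, Rational(27012, 17899))) = Add(Rational(33618, 5351), Rational(-27012, 17899)) = Rational(457187370, 95777549)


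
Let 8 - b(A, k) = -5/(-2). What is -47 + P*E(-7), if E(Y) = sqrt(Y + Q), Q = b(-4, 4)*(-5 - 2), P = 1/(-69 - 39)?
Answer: -47 - I*sqrt(182)/216 ≈ -47.0 - 0.062457*I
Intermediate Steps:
b(A, k) = 11/2 (b(A, k) = 8 - (-5)/(-2) = 8 - (-5)*(-1)/2 = 8 - 1*5/2 = 8 - 5/2 = 11/2)
P = -1/108 (P = 1/(-108) = -1/108 ≈ -0.0092593)
Q = -77/2 (Q = 11*(-5 - 2)/2 = (11/2)*(-7) = -77/2 ≈ -38.500)
E(Y) = sqrt(-77/2 + Y) (E(Y) = sqrt(Y - 77/2) = sqrt(-77/2 + Y))
-47 + P*E(-7) = -47 - sqrt(-154 + 4*(-7))/216 = -47 - sqrt(-154 - 28)/216 = -47 - sqrt(-182)/216 = -47 - I*sqrt(182)/216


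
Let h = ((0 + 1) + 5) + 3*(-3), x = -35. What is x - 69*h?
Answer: 172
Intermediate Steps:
h = -3 (h = (1 + 5) - 9 = 6 - 9 = -3)
x - 69*h = -35 - 69*(-3) = -35 + 207 = 172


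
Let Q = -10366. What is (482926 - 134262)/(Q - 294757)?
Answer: -348664/305123 ≈ -1.1427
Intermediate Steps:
(482926 - 134262)/(Q - 294757) = (482926 - 134262)/(-10366 - 294757) = 348664/(-305123) = 348664*(-1/305123) = -348664/305123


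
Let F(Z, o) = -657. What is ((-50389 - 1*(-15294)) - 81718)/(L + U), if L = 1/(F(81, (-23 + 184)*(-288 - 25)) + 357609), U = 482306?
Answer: -209530824/865126087 ≈ -0.24220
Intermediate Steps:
L = 1/356952 (L = 1/(-657 + 357609) = 1/356952 ≈ 2.8015e-6)
((-50389 - 1*(-15294)) - 81718)/(L + U) = ((-50389 - 1*(-15294)) - 81718)/(1/356952 + 482306) = ((-50389 + 15294) - 81718)/(172160091313/356952) = (-35095 - 81718)*(356952/172160091313) = -116813*356952/172160091313 = -209530824/865126087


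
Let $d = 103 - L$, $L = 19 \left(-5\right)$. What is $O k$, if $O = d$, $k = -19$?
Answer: $-3762$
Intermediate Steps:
$L = -95$
$d = 198$ ($d = 103 - -95 = 103 + 95 = 198$)
$O = 198$
$O k = 198 \left(-19\right) = -3762$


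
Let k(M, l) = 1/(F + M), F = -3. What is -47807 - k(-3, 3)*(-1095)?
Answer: -95979/2 ≈ -47990.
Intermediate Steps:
k(M, l) = 1/(-3 + M)
-47807 - k(-3, 3)*(-1095) = -47807 - (-1095)/(-3 - 3) = -47807 - (-1095)/(-6) = -47807 - (-1)*(-1095)/6 = -47807 - 1*365/2 = -47807 - 365/2 = -95979/2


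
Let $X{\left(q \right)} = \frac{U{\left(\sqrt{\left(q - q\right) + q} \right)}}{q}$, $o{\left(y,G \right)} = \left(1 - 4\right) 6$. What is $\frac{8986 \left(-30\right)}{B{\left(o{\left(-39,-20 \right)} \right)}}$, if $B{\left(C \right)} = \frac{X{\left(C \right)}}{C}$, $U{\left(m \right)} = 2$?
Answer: $-43671960$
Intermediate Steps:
$o{\left(y,G \right)} = -18$ ($o{\left(y,G \right)} = \left(1 - 4\right) 6 = \left(-3\right) 6 = -18$)
$X{\left(q \right)} = \frac{2}{q}$
$B{\left(C \right)} = \frac{2}{C^{2}}$ ($B{\left(C \right)} = \frac{2 \frac{1}{C}}{C} = \frac{2}{C^{2}}$)
$\frac{8986 \left(-30\right)}{B{\left(o{\left(-39,-20 \right)} \right)}} = \frac{8986 \left(-30\right)}{2 \cdot \frac{1}{324}} = - \frac{269580}{2 \cdot \frac{1}{324}} = - 269580 \frac{1}{\frac{1}{162}} = \left(-269580\right) 162 = -43671960$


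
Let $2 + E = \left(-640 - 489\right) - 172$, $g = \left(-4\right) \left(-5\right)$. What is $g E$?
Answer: $-26060$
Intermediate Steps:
$g = 20$
$E = -1303$ ($E = -2 - 1301 = -1303$)
$g E = 20 \left(-1303\right) = -26060$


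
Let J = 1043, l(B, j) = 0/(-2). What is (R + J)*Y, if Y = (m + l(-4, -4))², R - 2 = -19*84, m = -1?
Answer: -551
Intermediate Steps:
l(B, j) = 0 (l(B, j) = 0*(-½) = 0)
R = -1594 (R = 2 - 19*84 = 2 - 1596 = -1594)
Y = 1 (Y = (-1 + 0)² = (-1)² = 1)
(R + J)*Y = (-1594 + 1043)*1 = -551*1 = -551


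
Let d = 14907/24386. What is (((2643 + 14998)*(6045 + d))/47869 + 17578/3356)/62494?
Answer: 546796535392259/15301542647217061 ≈ 0.035735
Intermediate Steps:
d = 14907/24386 (d = 14907*(1/24386) = 14907/24386 ≈ 0.61129)
(((2643 + 14998)*(6045 + d))/47869 + 17578/3356)/62494 = (((2643 + 14998)*(6045 + 14907/24386))/47869 + 17578/3356)/62494 = ((17641*(147428277/24386))*(1/47869) + 17578*(1/3356))*(1/62494) = ((2600782234557/24386)*(1/47869) + 8789/1678)*(1/62494) = (2600782234557/1167333434 + 8789/1678)*(1/62494) = (1093593070784518/489696375563)*(1/62494) = 546796535392259/15301542647217061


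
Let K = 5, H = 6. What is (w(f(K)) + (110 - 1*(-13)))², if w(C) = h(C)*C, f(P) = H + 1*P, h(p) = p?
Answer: 59536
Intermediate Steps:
f(P) = 6 + P (f(P) = 6 + 1*P = 6 + P)
w(C) = C² (w(C) = C*C = C²)
(w(f(K)) + (110 - 1*(-13)))² = ((6 + 5)² + (110 - 1*(-13)))² = (11² + (110 + 13))² = (121 + 123)² = 244² = 59536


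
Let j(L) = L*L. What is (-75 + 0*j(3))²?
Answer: 5625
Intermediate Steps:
j(L) = L²
(-75 + 0*j(3))² = (-75 + 0*3²)² = (-75 + 0*9)² = (-75 + 0)² = (-75)² = 5625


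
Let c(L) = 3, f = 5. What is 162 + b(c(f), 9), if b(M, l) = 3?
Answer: 165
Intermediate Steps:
162 + b(c(f), 9) = 162 + 3 = 165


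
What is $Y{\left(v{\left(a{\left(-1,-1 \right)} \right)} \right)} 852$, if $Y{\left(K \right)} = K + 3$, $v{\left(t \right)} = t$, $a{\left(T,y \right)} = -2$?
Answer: $852$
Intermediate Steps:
$Y{\left(K \right)} = 3 + K$
$Y{\left(v{\left(a{\left(-1,-1 \right)} \right)} \right)} 852 = \left(3 - 2\right) 852 = 1 \cdot 852 = 852$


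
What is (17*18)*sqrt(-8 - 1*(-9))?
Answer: 306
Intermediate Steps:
(17*18)*sqrt(-8 - 1*(-9)) = 306*sqrt(-8 + 9) = 306*sqrt(1) = 306*1 = 306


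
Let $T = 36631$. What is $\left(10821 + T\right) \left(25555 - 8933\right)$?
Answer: $788747144$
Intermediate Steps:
$\left(10821 + T\right) \left(25555 - 8933\right) = \left(10821 + 36631\right) \left(25555 - 8933\right) = 47452 \cdot 16622 = 788747144$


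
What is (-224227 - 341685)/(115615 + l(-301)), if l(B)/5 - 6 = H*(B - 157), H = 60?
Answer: 565912/21755 ≈ 26.013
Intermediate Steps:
l(B) = -47070 + 300*B (l(B) = 30 + 5*(60*(B - 157)) = 30 + 5*(60*(-157 + B)) = 30 + 5*(-9420 + 60*B) = 30 + (-47100 + 300*B) = -47070 + 300*B)
(-224227 - 341685)/(115615 + l(-301)) = (-224227 - 341685)/(115615 + (-47070 + 300*(-301))) = -565912/(115615 + (-47070 - 90300)) = -565912/(115615 - 137370) = -565912/(-21755) = -565912*(-1/21755) = 565912/21755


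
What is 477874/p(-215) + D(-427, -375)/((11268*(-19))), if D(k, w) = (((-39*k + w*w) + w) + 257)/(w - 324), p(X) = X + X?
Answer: -8939240463299/8043704055 ≈ -1111.3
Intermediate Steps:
p(X) = 2*X
D(k, w) = (257 + w + w**2 - 39*k)/(-324 + w) (D(k, w) = (((-39*k + w**2) + w) + 257)/(-324 + w) = (((w**2 - 39*k) + w) + 257)/(-324 + w) = ((w + w**2 - 39*k) + 257)/(-324 + w) = (257 + w + w**2 - 39*k)/(-324 + w))
477874/p(-215) + D(-427, -375)/((11268*(-19))) = 477874/((2*(-215))) + ((257 - 375 + (-375)**2 - 39*(-427))/(-324 - 375))/((11268*(-19))) = 477874/(-430) + ((257 - 375 + 140625 + 16653)/(-699))/(-214092) = 477874*(-1/430) - 1/699*157160*(-1/214092) = -238937/215 - 157160/699*(-1/214092) = -238937/215 + 39290/37412577 = -8939240463299/8043704055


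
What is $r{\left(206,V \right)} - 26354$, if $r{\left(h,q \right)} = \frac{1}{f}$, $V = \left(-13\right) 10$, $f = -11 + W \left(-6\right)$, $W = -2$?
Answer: $-26353$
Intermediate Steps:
$f = 1$ ($f = -11 - -12 = -11 + 12 = 1$)
$V = -130$
$r{\left(h,q \right)} = 1$ ($r{\left(h,q \right)} = 1^{-1} = 1$)
$r{\left(206,V \right)} - 26354 = 1 - 26354 = -26353$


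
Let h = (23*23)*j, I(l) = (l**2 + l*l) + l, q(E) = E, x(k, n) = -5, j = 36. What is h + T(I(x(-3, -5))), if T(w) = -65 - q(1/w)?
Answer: 854054/45 ≈ 18979.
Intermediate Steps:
I(l) = l + 2*l**2 (I(l) = (l**2 + l**2) + l = 2*l**2 + l = l + 2*l**2)
T(w) = -65 - 1/w
h = 19044 (h = (23*23)*36 = 529*36 = 19044)
h + T(I(x(-3, -5))) = 19044 + (-65 - 1/((-5*(1 + 2*(-5))))) = 19044 + (-65 - 1/((-5*(1 - 10)))) = 19044 + (-65 - 1/((-5*(-9)))) = 19044 + (-65 - 1/45) = 19044 - 2926/45 = 854054/45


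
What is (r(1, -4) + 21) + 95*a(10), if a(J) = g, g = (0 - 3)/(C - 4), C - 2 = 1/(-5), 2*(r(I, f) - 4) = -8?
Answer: 1656/11 ≈ 150.55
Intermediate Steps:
r(I, f) = 0 (r(I, f) = 4 + (½)*(-8) = 4 - 4 = 0)
C = 9/5 (C = 2 + 1/(-5) = 2 + 1*(-⅕) = 2 - ⅕ = 9/5 ≈ 1.8000)
g = 15/11 (g = (0 - 3)/(9/5 - 4) = -3/(-11/5) = -3*(-5/11) = 15/11 ≈ 1.3636)
a(J) = 15/11
(r(1, -4) + 21) + 95*a(10) = (0 + 21) + 95*(15/11) = 21 + 1425/11 = 1656/11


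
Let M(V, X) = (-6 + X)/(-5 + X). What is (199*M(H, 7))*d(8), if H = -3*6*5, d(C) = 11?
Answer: 2189/2 ≈ 1094.5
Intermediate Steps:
H = -90 (H = -18*5 = -90)
M(V, X) = (-6 + X)/(-5 + X)
(199*M(H, 7))*d(8) = (199*((-6 + 7)/(-5 + 7)))*11 = (199*(1/2))*11 = (199/2)*11 = 2189/2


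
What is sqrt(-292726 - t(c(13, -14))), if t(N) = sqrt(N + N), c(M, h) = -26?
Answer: sqrt(-292726 - 2*I*sqrt(13)) ≈ 0.007 - 541.04*I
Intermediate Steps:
t(N) = sqrt(2)*sqrt(N) (t(N) = sqrt(2*N) = sqrt(2)*sqrt(N))
sqrt(-292726 - t(c(13, -14))) = sqrt(-292726 - sqrt(2)*sqrt(-26)) = sqrt(-292726 - sqrt(2)*I*sqrt(26)) = sqrt(-292726 - 2*I*sqrt(13))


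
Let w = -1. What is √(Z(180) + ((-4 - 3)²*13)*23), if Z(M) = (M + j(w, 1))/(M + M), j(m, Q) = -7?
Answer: √52745330/60 ≈ 121.04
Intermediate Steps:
Z(M) = (-7 + M)/(2*M) (Z(M) = (M - 7)/(M + M) = (-7 + M)/((2*M)) = (-7 + M)*(1/(2*M)) = (-7 + M)/(2*M))
√(Z(180) + ((-4 - 3)²*13)*23) = √((½)*(-7 + 180)/180 + ((-4 - 3)²*13)*23) = √((½)*(1/180)*173 + ((-7)²*13)*23) = √(173/360 + (49*13)*23) = √(173/360 + 637*23) = √(173/360 + 14651) = √(5274533/360) = √52745330/60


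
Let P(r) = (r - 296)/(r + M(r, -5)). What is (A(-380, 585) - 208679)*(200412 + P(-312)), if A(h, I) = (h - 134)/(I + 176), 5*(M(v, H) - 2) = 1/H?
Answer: -246689416572866596/5898511 ≈ -4.1822e+10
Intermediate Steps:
M(v, H) = 2 + 1/(5*H)
P(r) = (-296 + r)/(49/25 + r) (P(r) = (r - 296)/(r + (2 + (⅕)/(-5))) = (-296 + r)/(r + (2 + (⅕)*(-⅕))) = (-296 + r)/(r + (2 - 1/25)) = (-296 + r)/(r + 49/25) = (-296 + r)/(49/25 + r))
A(h, I) = (-134 + h)/(176 + I)
(A(-380, 585) - 208679)*(200412 + P(-312)) = ((-134 - 380)/(176 + 585) - 208679)*(200412 + 25*(-296 - 312)/(49 + 25*(-312))) = (-514/761 - 208679)*(200412 + 25*(-608)/(49 - 7800)) = ((1/761)*(-514) - 208679)*(200412 + 25*(-608)/(-7751)) = (-514/761 - 208679)*(200412 + 25*(-1/7751)*(-608)) = -158805233*(200412 + 15200/7751)/761 = -158805233/761*1553408612/7751 = -246689416572866596/5898511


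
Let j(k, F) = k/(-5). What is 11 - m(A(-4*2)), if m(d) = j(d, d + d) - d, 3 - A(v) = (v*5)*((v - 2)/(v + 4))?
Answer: 673/5 ≈ 134.60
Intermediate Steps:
A(v) = 3 - 5*v*(-2 + v)/(4 + v) (A(v) = 3 - v*5*(v - 2)/(v + 4) = 3 - 5*v*(-2 + v)/(4 + v))
j(k, F) = -k/5 (j(k, F) = k*(-1/5) = -k/5)
m(d) = -6*d/5 (m(d) = -d/5 - d = -6*d/5)
11 - m(A(-4*2)) = 11 - (-6)*(12 - 5*(-4*2)**2 + 13*(-4*2))/(4 - 4*2)/5 = 11 - (-6)*(12 - 5*(-8)**2 + 13*(-8))/(4 - 8)/5 = 11 - (-6)*(12 - 5*64 - 104)/(-4)/5 = 11 - (-6)*(-(12 - 320 - 104)/4)/5 = 11 - (-6)*(-1/4*(-412))/5 = 11 - (-6)*103/5 = 11 - 1*(-618/5) = 11 + 618/5 = 673/5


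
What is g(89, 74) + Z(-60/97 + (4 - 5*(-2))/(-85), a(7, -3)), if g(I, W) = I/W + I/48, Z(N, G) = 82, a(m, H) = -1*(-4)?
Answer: 151061/1776 ≈ 85.057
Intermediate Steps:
a(m, H) = 4
g(I, W) = I/48 + I/W (g(I, W) = I/W + I*(1/48) = I/W + I/48 = I/48 + I/W)
g(89, 74) + Z(-60/97 + (4 - 5*(-2))/(-85), a(7, -3)) = ((1/48)*89 + 89/74) + 82 = (89/48 + 89*(1/74)) + 82 = (89/48 + 89/74) + 82 = 5429/1776 + 82 = 151061/1776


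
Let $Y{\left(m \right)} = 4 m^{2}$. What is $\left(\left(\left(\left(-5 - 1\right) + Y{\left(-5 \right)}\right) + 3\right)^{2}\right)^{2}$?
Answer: $88529281$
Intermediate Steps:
$\left(\left(\left(\left(-5 - 1\right) + Y{\left(-5 \right)}\right) + 3\right)^{2}\right)^{2} = \left(\left(\left(\left(-5 - 1\right) + 4 \left(-5\right)^{2}\right) + 3\right)^{2}\right)^{2} = \left(\left(\left(-6 + 4 \cdot 25\right) + 3\right)^{2}\right)^{2} = \left(\left(\left(-6 + 100\right) + 3\right)^{2}\right)^{2} = \left(\left(94 + 3\right)^{2}\right)^{2} = \left(97^{2}\right)^{2} = 9409^{2} = 88529281$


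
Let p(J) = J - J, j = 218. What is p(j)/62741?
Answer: 0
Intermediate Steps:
p(J) = 0
p(j)/62741 = 0/62741 = 0*(1/62741) = 0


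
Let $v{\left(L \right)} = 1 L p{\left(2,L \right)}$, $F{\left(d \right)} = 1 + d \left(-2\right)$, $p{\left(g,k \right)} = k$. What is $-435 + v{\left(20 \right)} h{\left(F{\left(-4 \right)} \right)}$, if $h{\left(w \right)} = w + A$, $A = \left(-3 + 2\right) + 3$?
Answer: $3965$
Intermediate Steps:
$A = 2$ ($A = -1 + 3 = 2$)
$F{\left(d \right)} = 1 - 2 d$
$v{\left(L \right)} = L^{2}$ ($v{\left(L \right)} = 1 L L = L L = L^{2}$)
$h{\left(w \right)} = 2 + w$ ($h{\left(w \right)} = w + 2 = 2 + w$)
$-435 + v{\left(20 \right)} h{\left(F{\left(-4 \right)} \right)} = -435 + 20^{2} \left(2 + \left(1 - -8\right)\right) = -435 + 400 \left(2 + \left(1 + 8\right)\right) = -435 + 400 \left(2 + 9\right) = -435 + 400 \cdot 11 = -435 + 4400 = 3965$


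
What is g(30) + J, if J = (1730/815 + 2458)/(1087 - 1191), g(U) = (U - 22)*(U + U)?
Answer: 966995/2119 ≈ 456.34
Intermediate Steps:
g(U) = 2*U*(-22 + U) (g(U) = (-22 + U)*(2*U) = 2*U*(-22 + U))
J = -50125/2119 (J = (1730*(1/815) + 2458)/(-104) = (346/163 + 2458)*(-1/104) = (401000/163)*(-1/104) = -50125/2119 ≈ -23.655)
g(30) + J = 2*30*(-22 + 30) - 50125/2119 = 2*30*8 - 50125/2119 = 480 - 50125/2119 = 966995/2119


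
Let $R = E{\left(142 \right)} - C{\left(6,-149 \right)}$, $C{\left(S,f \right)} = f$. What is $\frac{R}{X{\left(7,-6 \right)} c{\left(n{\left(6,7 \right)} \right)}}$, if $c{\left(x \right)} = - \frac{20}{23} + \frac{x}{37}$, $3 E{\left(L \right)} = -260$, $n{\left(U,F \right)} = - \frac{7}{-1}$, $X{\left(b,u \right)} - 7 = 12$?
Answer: $- \frac{159137}{33003} \approx -4.8219$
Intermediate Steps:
$X{\left(b,u \right)} = 19$ ($X{\left(b,u \right)} = 7 + 12 = 19$)
$n{\left(U,F \right)} = 7$ ($n{\left(U,F \right)} = \left(-7\right) \left(-1\right) = 7$)
$E{\left(L \right)} = - \frac{260}{3}$ ($E{\left(L \right)} = \frac{1}{3} \left(-260\right) = - \frac{260}{3}$)
$c{\left(x \right)} = - \frac{20}{23} + \frac{x}{37}$ ($c{\left(x \right)} = \left(-20\right) \frac{1}{23} + x \frac{1}{37} = - \frac{20}{23} + \frac{x}{37}$)
$R = \frac{187}{3}$ ($R = - \frac{260}{3} - -149 = - \frac{260}{3} + 149 = \frac{187}{3} \approx 62.333$)
$\frac{R}{X{\left(7,-6 \right)} c{\left(n{\left(6,7 \right)} \right)}} = \frac{187}{3 \cdot 19 \left(- \frac{20}{23} + \frac{1}{37} \cdot 7\right)} = \frac{187}{3 \cdot 19 \left(- \frac{20}{23} + \frac{7}{37}\right)} = \frac{187}{3 \cdot 19 \left(- \frac{579}{851}\right)} = \frac{187}{3 \left(- \frac{11001}{851}\right)} = \frac{187}{3} \left(- \frac{851}{11001}\right) = - \frac{159137}{33003}$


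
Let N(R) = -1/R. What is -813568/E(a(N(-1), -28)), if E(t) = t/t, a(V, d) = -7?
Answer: -813568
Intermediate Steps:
E(t) = 1
-813568/E(a(N(-1), -28)) = -813568/1 = -813568*1 = -813568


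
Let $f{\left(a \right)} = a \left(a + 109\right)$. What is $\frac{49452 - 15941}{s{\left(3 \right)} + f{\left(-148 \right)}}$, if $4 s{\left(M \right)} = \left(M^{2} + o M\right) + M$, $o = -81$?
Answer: $\frac{134044}{22857} \approx 5.8645$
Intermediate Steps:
$s{\left(M \right)} = - 20 M + \frac{M^{2}}{4}$ ($s{\left(M \right)} = \frac{\left(M^{2} - 81 M\right) + M}{4} = \frac{M^{2} - 80 M}{4} = - 20 M + \frac{M^{2}}{4}$)
$f{\left(a \right)} = a \left(109 + a\right)$
$\frac{49452 - 15941}{s{\left(3 \right)} + f{\left(-148 \right)}} = \frac{49452 - 15941}{\frac{1}{4} \cdot 3 \left(-80 + 3\right) - 148 \left(109 - 148\right)} = \frac{33511}{\frac{1}{4} \cdot 3 \left(-77\right) - -5772} = \frac{33511}{- \frac{231}{4} + 5772} = \frac{33511}{\frac{22857}{4}} = 33511 \cdot \frac{4}{22857} = \frac{134044}{22857}$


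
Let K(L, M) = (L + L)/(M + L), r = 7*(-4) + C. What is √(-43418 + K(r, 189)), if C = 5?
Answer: 3*I*√33234279/83 ≈ 208.37*I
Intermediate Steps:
r = -23 (r = 7*(-4) + 5 = -28 + 5 = -23)
K(L, M) = 2*L/(L + M) (K(L, M) = (2*L)/(L + M) = 2*L/(L + M))
√(-43418 + K(r, 189)) = √(-43418 + 2*(-23)/(-23 + 189)) = √(-43418 + 2*(-23)/166) = √(-43418 + 2*(-23)*(1/166)) = √(-43418 - 23/83) = √(-3603717/83) = 3*I*√33234279/83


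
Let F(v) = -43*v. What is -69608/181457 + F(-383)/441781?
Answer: -27763076515/80164254917 ≈ -0.34633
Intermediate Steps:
-69608/181457 + F(-383)/441781 = -69608/181457 - 43*(-383)/441781 = -69608*1/181457 + 16469*(1/441781) = -69608/181457 + 16469/441781 = -27763076515/80164254917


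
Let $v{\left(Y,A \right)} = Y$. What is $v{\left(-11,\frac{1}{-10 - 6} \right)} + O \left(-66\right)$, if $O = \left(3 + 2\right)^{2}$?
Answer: $-1661$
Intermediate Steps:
$O = 25$ ($O = 5^{2} = 25$)
$v{\left(-11,\frac{1}{-10 - 6} \right)} + O \left(-66\right) = -11 + 25 \left(-66\right) = -11 - 1650 = -1661$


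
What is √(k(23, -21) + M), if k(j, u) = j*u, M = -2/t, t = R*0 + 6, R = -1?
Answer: 5*I*√174/3 ≈ 21.985*I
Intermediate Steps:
t = 6 (t = -1*0 + 6 = 0 + 6 = 6)
M = -⅓ (M = -2/6 = -2*⅙ = -⅓ ≈ -0.33333)
√(k(23, -21) + M) = √(23*(-21) - ⅓) = √(-483 - ⅓) = √(-1450/3) = 5*I*√174/3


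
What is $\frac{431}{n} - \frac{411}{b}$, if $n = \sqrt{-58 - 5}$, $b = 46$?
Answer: $- \frac{411}{46} - \frac{431 i \sqrt{7}}{21} \approx -8.9348 - 54.301 i$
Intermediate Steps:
$n = 3 i \sqrt{7}$ ($n = \sqrt{-63} = 3 i \sqrt{7} \approx 7.9373 i$)
$\frac{431}{n} - \frac{411}{b} = \frac{431}{3 i \sqrt{7}} - \frac{411}{46} = 431 \left(- \frac{i \sqrt{7}}{21}\right) - \frac{411}{46} = - \frac{431 i \sqrt{7}}{21} - \frac{411}{46} = - \frac{411}{46} - \frac{431 i \sqrt{7}}{21}$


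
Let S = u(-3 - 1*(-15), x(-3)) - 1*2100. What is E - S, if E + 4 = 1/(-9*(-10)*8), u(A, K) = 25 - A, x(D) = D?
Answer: 1499761/720 ≈ 2083.0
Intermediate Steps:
E = -2879/720 (E = -4 + 1/(-9*(-10)*8) = -4 + 1/(90*8) = -4 + 1/720 = -2879/720 ≈ -3.9986)
S = -2087 (S = (25 - (-3 - 1*(-15))) - 1*2100 = (25 - (-3 + 15)) - 2100 = (25 - 1*12) - 2100 = (25 - 12) - 2100 = 13 - 2100 = -2087)
E - S = -2879/720 - 1*(-2087) = -2879/720 + 2087 = 1499761/720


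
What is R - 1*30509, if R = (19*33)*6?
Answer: -26747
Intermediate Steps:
R = 3762 (R = 627*6 = 3762)
R - 1*30509 = 3762 - 1*30509 = 3762 - 30509 = -26747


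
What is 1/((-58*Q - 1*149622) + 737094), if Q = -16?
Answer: 1/588400 ≈ 1.6995e-6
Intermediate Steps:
1/((-58*Q - 1*149622) + 737094) = 1/((-58*(-16) - 1*149622) + 737094) = 1/((928 - 149622) + 737094) = 1/(-148694 + 737094) = 1/588400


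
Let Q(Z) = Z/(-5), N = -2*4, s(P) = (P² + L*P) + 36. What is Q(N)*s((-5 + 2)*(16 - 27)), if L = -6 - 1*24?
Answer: 216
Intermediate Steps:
L = -30 (L = -6 - 24 = -30)
s(P) = 36 + P² - 30*P (s(P) = (P² - 30*P) + 36 = 36 + P² - 30*P)
N = -8
Q(Z) = -Z/5 (Q(Z) = Z*(-⅕) = -Z/5)
Q(N)*s((-5 + 2)*(16 - 27)) = (-⅕*(-8))*(36 + ((-5 + 2)*(16 - 27))² - 30*(-5 + 2)*(16 - 27)) = 8*(36 + (-3*(-11))² - (-90)*(-11))/5 = 8*(36 + 33² - 30*33)/5 = 8*(36 + 1089 - 990)/5 = (8/5)*135 = 216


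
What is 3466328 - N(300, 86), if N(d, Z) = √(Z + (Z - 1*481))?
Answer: 3466328 - I*√309 ≈ 3.4663e+6 - 17.578*I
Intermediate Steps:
N(d, Z) = √(-481 + 2*Z) (N(d, Z) = √(Z + (Z - 481)) = √(Z + (-481 + Z)) = √(-481 + 2*Z))
3466328 - N(300, 86) = 3466328 - √(-481 + 2*86) = 3466328 - √(-481 + 172) = 3466328 - √(-309) = 3466328 - I*√309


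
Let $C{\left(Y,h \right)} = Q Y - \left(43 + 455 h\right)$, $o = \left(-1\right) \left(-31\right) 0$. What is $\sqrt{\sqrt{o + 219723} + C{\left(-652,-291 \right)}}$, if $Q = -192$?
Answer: $\sqrt{257546 + \sqrt{219723}} \approx 507.95$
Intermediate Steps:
$o = 0$ ($o = 31 \cdot 0 = 0$)
$C{\left(Y,h \right)} = -43 - 455 h - 192 Y$ ($C{\left(Y,h \right)} = - 192 Y - \left(43 + 455 h\right) = -43 - 455 h - 192 Y$)
$\sqrt{\sqrt{o + 219723} + C{\left(-652,-291 \right)}} = \sqrt{\sqrt{0 + 219723} - -257546} = \sqrt{\sqrt{219723} + \left(-43 + 132405 + 125184\right)} = \sqrt{\sqrt{219723} + 257546} = \sqrt{257546 + \sqrt{219723}}$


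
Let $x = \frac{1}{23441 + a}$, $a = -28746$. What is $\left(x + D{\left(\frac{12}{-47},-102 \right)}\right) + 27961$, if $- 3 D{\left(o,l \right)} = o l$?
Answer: $\frac{6969491448}{249335} \approx 27952.0$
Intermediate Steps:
$D{\left(o,l \right)} = - \frac{l o}{3}$ ($D{\left(o,l \right)} = - \frac{o l}{3} = - \frac{l o}{3}$)
$x = - \frac{1}{5305}$ ($x = \frac{1}{23441 - 28746} = \frac{1}{-5305} = - \frac{1}{5305} \approx -0.0001885$)
$\left(x + D{\left(\frac{12}{-47},-102 \right)}\right) + 27961 = \left(- \frac{1}{5305} - - 34 \frac{12}{-47}\right) + 27961 = \left(- \frac{1}{5305} - - 34 \cdot 12 \left(- \frac{1}{47}\right)\right) + 27961 = \left(- \frac{1}{5305} - \left(-34\right) \left(- \frac{12}{47}\right)\right) + 27961 = \left(- \frac{1}{5305} - \frac{408}{47}\right) + 27961 = - \frac{2164487}{249335} + 27961 = \frac{6969491448}{249335}$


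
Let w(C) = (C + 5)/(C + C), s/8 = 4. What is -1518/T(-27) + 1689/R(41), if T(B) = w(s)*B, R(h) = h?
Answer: 1890181/13653 ≈ 138.44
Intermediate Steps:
s = 32 (s = 8*4 = 32)
w(C) = (5 + C)/(2*C) (w(C) = (5 + C)/((2*C)) = (5 + C)*(1/(2*C)) = (5 + C)/(2*C))
T(B) = 37*B/64 (T(B) = ((½)*(5 + 32)/32)*B = ((½)*(1/32)*37)*B = 37*B/64)
-1518/T(-27) + 1689/R(41) = -1518/((37/64)*(-27)) + 1689/41 = -1518/(-999/64) + 1689*(1/41) = -1518*(-64/999) + 1689/41 = 32384/333 + 1689/41 = 1890181/13653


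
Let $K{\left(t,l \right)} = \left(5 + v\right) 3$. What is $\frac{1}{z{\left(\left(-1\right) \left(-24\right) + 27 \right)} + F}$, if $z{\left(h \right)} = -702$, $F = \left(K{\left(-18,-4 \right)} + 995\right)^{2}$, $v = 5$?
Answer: $\frac{1}{1049923} \approx 9.5245 \cdot 10^{-7}$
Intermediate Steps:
$K{\left(t,l \right)} = 30$ ($K{\left(t,l \right)} = \left(5 + 5\right) 3 = 10 \cdot 3 = 30$)
$F = 1050625$ ($F = \left(30 + 995\right)^{2} = 1025^{2} = 1050625$)
$\frac{1}{z{\left(\left(-1\right) \left(-24\right) + 27 \right)} + F} = \frac{1}{-702 + 1050625} = \frac{1}{1049923}$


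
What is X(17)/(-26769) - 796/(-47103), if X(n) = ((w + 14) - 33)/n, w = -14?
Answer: 121264169/7145101173 ≈ 0.016972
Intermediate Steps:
X(n) = -33/n (X(n) = ((-14 + 14) - 33)/n = (0 - 33)/n = -33/n)
X(17)/(-26769) - 796/(-47103) = -33/17/(-26769) - 796/(-47103) = -33*1/17*(-1/26769) - 796*(-1/47103) = -33/17*(-1/26769) + 796/47103 = 11/151691 + 796/47103 = 121264169/7145101173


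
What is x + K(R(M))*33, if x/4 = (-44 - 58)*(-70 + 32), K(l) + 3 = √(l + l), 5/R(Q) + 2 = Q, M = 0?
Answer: 15405 + 33*I*√5 ≈ 15405.0 + 73.79*I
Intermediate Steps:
R(Q) = 5/(-2 + Q)
K(l) = -3 + √2*√l (K(l) = -3 + √(l + l) = -3 + √(2*l) = -3 + √2*√l)
x = 15504 (x = 4*((-44 - 58)*(-70 + 32)) = 4*(-102*(-38)) = 4*3876 = 15504)
x + K(R(M))*33 = 15504 + (-3 + √2*√(5/(-2 + 0)))*33 = 15504 + (-3 + √2*√(5/(-2)))*33 = 15504 + (-3 + √2*√(5*(-½)))*33 = 15504 + (-3 + √2*√(-5/2))*33 = 15504 + (-3 + √2*(I*√10/2))*33 = 15504 + (-3 + I*√5)*33 = 15504 + (-99 + 33*I*√5) = 15405 + 33*I*√5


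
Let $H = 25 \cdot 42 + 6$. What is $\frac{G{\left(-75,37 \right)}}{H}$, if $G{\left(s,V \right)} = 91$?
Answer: $\frac{91}{1056} \approx 0.086174$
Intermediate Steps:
$H = 1056$ ($H = 1050 + 6 = 1056$)
$\frac{G{\left(-75,37 \right)}}{H} = \frac{91}{1056}$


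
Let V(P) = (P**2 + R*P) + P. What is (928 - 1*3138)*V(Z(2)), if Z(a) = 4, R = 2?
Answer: -61880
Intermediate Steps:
V(P) = P**2 + 3*P (V(P) = (P**2 + 2*P) + P = P**2 + 3*P)
(928 - 1*3138)*V(Z(2)) = (928 - 1*3138)*(4*(3 + 4)) = (928 - 3138)*(4*7) = -2210*28 = -61880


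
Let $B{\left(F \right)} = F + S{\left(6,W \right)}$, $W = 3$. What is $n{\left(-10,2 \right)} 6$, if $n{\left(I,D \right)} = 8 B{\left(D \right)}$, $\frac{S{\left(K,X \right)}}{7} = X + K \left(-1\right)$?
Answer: $-912$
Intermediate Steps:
$S{\left(K,X \right)} = - 7 K + 7 X$ ($S{\left(K,X \right)} = 7 \left(X + K \left(-1\right)\right) = 7 \left(X - K\right) = - 7 K + 7 X$)
$B{\left(F \right)} = -21 + F$ ($B{\left(F \right)} = F + \left(\left(-7\right) 6 + 7 \cdot 3\right) = F + \left(-42 + 21\right) = F - 21 = -21 + F$)
$n{\left(I,D \right)} = -168 + 8 D$ ($n{\left(I,D \right)} = 8 \left(-21 + D\right) = -168 + 8 D$)
$n{\left(-10,2 \right)} 6 = \left(-168 + 8 \cdot 2\right) 6 = \left(-168 + 16\right) 6 = \left(-152\right) 6 = -912$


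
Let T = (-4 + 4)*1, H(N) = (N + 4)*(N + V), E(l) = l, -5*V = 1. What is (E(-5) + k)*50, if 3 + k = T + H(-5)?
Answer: -140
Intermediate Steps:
V = -⅕ (V = -⅕*1 = -⅕ ≈ -0.20000)
H(N) = (4 + N)*(-⅕ + N) (H(N) = (N + 4)*(N - ⅕) = (4 + N)*(-⅕ + N))
T = 0 (T = 0*1 = 0)
k = 11/5 (k = -3 + (0 + (-⅘ + (-5)² + (19/5)*(-5))) = -3 + (0 + (-⅘ + 25 - 19)) = -3 + (0 + 26/5) = -3 + 26/5 = 11/5 ≈ 2.2000)
(E(-5) + k)*50 = (-5 + 11/5)*50 = -14/5*50 = -140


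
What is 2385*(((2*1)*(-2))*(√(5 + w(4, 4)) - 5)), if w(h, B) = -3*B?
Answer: 47700 - 9540*I*√7 ≈ 47700.0 - 25240.0*I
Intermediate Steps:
2385*(((2*1)*(-2))*(√(5 + w(4, 4)) - 5)) = 2385*(((2*1)*(-2))*(√(5 - 3*4) - 5)) = 2385*((2*(-2))*(√(5 - 12) - 5)) = 2385*(-4*(√(-7) - 5)) = 2385*(-4*(I*√7 - 5)) = 2385*(-4*(-5 + I*√7)) = 2385*(20 - 4*I*√7) = 47700 - 9540*I*√7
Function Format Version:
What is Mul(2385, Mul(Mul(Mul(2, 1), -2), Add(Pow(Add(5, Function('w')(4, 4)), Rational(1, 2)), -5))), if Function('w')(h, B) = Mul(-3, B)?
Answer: Add(47700, Mul(-9540, I, Pow(7, Rational(1, 2)))) ≈ Add(47700., Mul(-25240., I))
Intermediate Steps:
Mul(2385, Mul(Mul(Mul(2, 1), -2), Add(Pow(Add(5, Function('w')(4, 4)), Rational(1, 2)), -5))) = Mul(2385, Mul(Mul(Mul(2, 1), -2), Add(Pow(Add(5, Mul(-3, 4)), Rational(1, 2)), -5))) = Mul(2385, Mul(Mul(2, -2), Add(Pow(Add(5, -12), Rational(1, 2)), -5))) = Mul(2385, Mul(-4, Add(Pow(-7, Rational(1, 2)), -5))) = Mul(2385, Mul(-4, Add(Mul(I, Pow(7, Rational(1, 2))), -5))) = Mul(2385, Mul(-4, Add(-5, Mul(I, Pow(7, Rational(1, 2)))))) = Mul(2385, Add(20, Mul(-4, I, Pow(7, Rational(1, 2))))) = Add(47700, Mul(-9540, I, Pow(7, Rational(1, 2))))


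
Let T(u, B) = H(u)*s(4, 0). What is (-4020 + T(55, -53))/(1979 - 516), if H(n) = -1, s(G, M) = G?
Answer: -4024/1463 ≈ -2.7505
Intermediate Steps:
T(u, B) = -4 (T(u, B) = -1*4 = -4)
(-4020 + T(55, -53))/(1979 - 516) = (-4020 - 4)/(1979 - 516) = -4024/1463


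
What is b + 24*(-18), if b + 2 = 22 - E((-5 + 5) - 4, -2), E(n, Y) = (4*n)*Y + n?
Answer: -440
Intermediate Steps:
E(n, Y) = n + 4*Y*n (E(n, Y) = 4*Y*n + n = n + 4*Y*n)
b = -8 (b = -2 + (22 - ((-5 + 5) - 4)*(1 + 4*(-2))) = -2 + (22 - (0 - 4)*(1 - 8)) = -2 + (22 - (-4)*(-7)) = -2 + (22 - 1*28) = -2 + (22 - 28) = -2 - 6 = -8)
b + 24*(-18) = -8 + 24*(-18) = -8 - 432 = -440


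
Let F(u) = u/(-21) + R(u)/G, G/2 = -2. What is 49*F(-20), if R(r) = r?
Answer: 875/3 ≈ 291.67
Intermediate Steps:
G = -4 (G = 2*(-2) = -4)
F(u) = -25*u/84 (F(u) = u/(-21) + u/(-4) = u*(-1/21) + u*(-¼) = -u/21 - u/4 = -25*u/84)
49*F(-20) = 49*(-25/84*(-20)) = 49*(125/21) = 875/3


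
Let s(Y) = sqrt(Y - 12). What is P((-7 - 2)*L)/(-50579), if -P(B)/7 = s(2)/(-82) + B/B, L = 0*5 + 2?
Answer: 7/50579 - 7*I*sqrt(10)/4147478 ≈ 0.0001384 - 5.3372e-6*I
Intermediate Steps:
s(Y) = sqrt(-12 + Y)
L = 2 (L = 0 + 2 = 2)
P(B) = -7 + 7*I*sqrt(10)/82 (P(B) = -7*(sqrt(-12 + 2)/(-82) + B/B) = -7*(sqrt(-10)*(-1/82) + 1) = -7*((I*sqrt(10))*(-1/82) + 1) = -7*(-I*sqrt(10)/82 + 1) = -7*(1 - I*sqrt(10)/82) = -7 + 7*I*sqrt(10)/82)
P((-7 - 2)*L)/(-50579) = (-7 + 7*I*sqrt(10)/82)/(-50579) = (-7 + 7*I*sqrt(10)/82)*(-1/50579) = 7/50579 - 7*I*sqrt(10)/4147478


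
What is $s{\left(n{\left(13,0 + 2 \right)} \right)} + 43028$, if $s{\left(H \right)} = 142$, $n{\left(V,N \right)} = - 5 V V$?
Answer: $43170$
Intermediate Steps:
$n{\left(V,N \right)} = - 5 V^{2}$
$s{\left(n{\left(13,0 + 2 \right)} \right)} + 43028 = 142 + 43028 = 43170$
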